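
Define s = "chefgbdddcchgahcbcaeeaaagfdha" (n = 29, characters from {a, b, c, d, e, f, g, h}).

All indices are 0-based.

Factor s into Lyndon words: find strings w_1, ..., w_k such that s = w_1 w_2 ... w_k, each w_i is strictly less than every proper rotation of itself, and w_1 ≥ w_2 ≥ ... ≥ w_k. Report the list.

["chefg", "bdddcchg", "ahcbc", "aee", "aaagfdh", "a"]

emit factor 1: 'chefg' (i=0, period=5)
emit factor 2: 'bdddcchg' (i=5, period=8)
emit factor 3: 'ahcbc' (i=13, period=5)
emit factor 4: 'aee' (i=18, period=3)
emit factor 5: 'aaagfdh' (i=21, period=7)
emit factor 6: 'a' (i=28, period=1)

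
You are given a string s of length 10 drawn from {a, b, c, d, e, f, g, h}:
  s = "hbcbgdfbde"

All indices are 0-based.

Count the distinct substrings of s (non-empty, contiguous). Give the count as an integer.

rank | idx | suffix
   0 |   1 | bcbgdfbde
   1 |   7 | bde
   2 |   3 | bgdfbde
   3 |   2 | cbgdfbde
   4 |   8 | de
   5 |   5 | dfbde
   6 |   9 | e
   7 |   6 | fbde
   8 |   4 | gdfbde
   9 |   0 | hbcbgdfbde

SA = [1, 7, 3, 2, 8, 5, 9, 6, 4, 0]
i: (SA[i-1],SA[i]) lcp shared
  1: (1,7) 1 'b'
  2: (7,3) 1 'b'
  3: (3,2) 0 ''
  4: (2,8) 0 ''
  5: (8,5) 1 'd'
  6: (5,9) 0 ''
  7: (9,6) 0 ''
  8: (6,4) 0 ''
  9: (4,0) 0 ''

n(n+1)/2 = 10·11/2 = 55
Σ LCP = 0 + 1 + 1 + 0 + 0 + 1 + 0 + 0 + 0 + 0 = 3
distinct = 55 − 3 = 52

52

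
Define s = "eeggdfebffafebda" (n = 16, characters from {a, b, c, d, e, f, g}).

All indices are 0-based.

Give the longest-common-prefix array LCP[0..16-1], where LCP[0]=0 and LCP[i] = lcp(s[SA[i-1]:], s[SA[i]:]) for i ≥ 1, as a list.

rank→(start, suffix):
  0 → (15, 'a')
  1 → (10, 'afebda')
  2 → (13, 'bda')
  3 → (7, 'bffafebda')
  4 → (14, 'da')
  5 → (4, 'dfebffafebda')
  6 → (12, 'ebda')
  7 → (6, 'ebffafebda')
  8 → (0, 'eeggdfebffafebda')
  9 → (1, 'eggdfebffafebda')
  10 → (9, 'fafebda')
  11 → (11, 'febda')
  12 → (5, 'febffafebda')
  13 → (8, 'ffafebda')
  14 → (3, 'gdfebffafebda')
  15 → (2, 'ggdfebffafebda')

SA = [15, 10, 13, 7, 14, 4, 12, 6, 0, 1, 9, 11, 5, 8, 3, 2]
[i] adj suffixes → lcp
  [1] 15/10 → 1 ('a')
  [2] 10/13 → 0 ('')
  [3] 13/7 → 1 ('b')
  [4] 7/14 → 0 ('')
  [5] 14/4 → 1 ('d')
  [6] 4/12 → 0 ('')
  [7] 12/6 → 2 ('eb')
  [8] 6/0 → 1 ('e')
  [9] 0/1 → 1 ('e')
  [10] 1/9 → 0 ('')
  [11] 9/11 → 1 ('f')
  [12] 11/5 → 3 ('feb')
  [13] 5/8 → 1 ('f')
  [14] 8/3 → 0 ('')
  [15] 3/2 → 1 ('g')

[0, 1, 0, 1, 0, 1, 0, 2, 1, 1, 0, 1, 3, 1, 0, 1]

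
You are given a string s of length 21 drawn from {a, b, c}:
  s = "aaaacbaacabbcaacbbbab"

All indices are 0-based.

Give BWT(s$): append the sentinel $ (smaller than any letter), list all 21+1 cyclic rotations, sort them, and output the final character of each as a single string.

rank  rotation                last
    0  $aaaacbaacabbcaacbbbab  b
    1  aaaacbaacabbcaacbbbab$  $
    2  aaacbaacabbcaacbbbab$a  a
    3  aacabbcaacbbbab$aaaacb  b
    4  aacbaacabbcaacbbbab$aa  a
    5  aacbbbab$aaaacbaacabbc  c
    6  ab$aaaacbaacabbcaacbbb  b
    7  abbcaacbbbab$aaaacbaac  c
    8  acabbcaacbbbab$aaaacba  a
    9  acbaacabbcaacbbbab$aaa  a
   10  acbbbab$aaaacbaacabbca  a
   11  b$aaaacbaacabbcaacbbba  a
   12  baacabbcaacbbbab$aaaac  c
   13  bab$aaaacbaacabbcaacbb  b
   14  bbab$aaaacbaacabbcaacb  b
   15  bbbab$aaaacbaacabbcaac  c
   16  bbcaacbbbab$aaaacbaaca  a
   17  bcaacbbbab$aaaacbaacab  b
   18  caacbbbab$aaaacbaacabb  b
   19  cabbcaacbbbab$aaaacbaa  a
   20  cbaacabbcaacbbbab$aaaa  a
   21  cbbbab$aaaacbaacabbcaa  a

b$abacbcaaaacbbcabbaaa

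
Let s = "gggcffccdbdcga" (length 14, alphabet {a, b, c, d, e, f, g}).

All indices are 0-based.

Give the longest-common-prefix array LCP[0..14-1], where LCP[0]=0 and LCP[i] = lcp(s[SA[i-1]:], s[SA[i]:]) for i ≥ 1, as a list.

sorted suffixes:
  #0 SA[0]=13  'a'
  #1 SA[1]=9  'bdcga'
  #2 SA[2]=6  'ccdbdcga'
  #3 SA[3]=7  'cdbdcga'
  #4 SA[4]=3  'cffccdbdcga'
  #5 SA[5]=11  'cga'
  #6 SA[6]=8  'dbdcga'
  #7 SA[7]=10  'dcga'
  #8 SA[8]=5  'fccdbdcga'
  #9 SA[9]=4  'ffccdbdcga'
  #10 SA[10]=12  'ga'
  #11 SA[11]=2  'gcffccdbdcga'
  #12 SA[12]=1  'ggcffccdbdcga'
  #13 SA[13]=0  'gggcffccdbdcga'

SA = [13, 9, 6, 7, 3, 11, 8, 10, 5, 4, 12, 2, 1, 0]
rank  pair      lcp
   1  s[13:],s[9:]  0  ''
   2  s[9:],s[6:]  0  ''
   3  s[6:],s[7:]  1  'c'
   4  s[7:],s[3:]  1  'c'
   5  s[3:],s[11:]  1  'c'
   6  s[11:],s[8:]  0  ''
   7  s[8:],s[10:]  1  'd'
   8  s[10:],s[5:]  0  ''
   9  s[5:],s[4:]  1  'f'
  10  s[4:],s[12:]  0  ''
  11  s[12:],s[2:]  1  'g'
  12  s[2:],s[1:]  1  'g'
  13  s[1:],s[0:]  2  'gg'

[0, 0, 0, 1, 1, 1, 0, 1, 0, 1, 0, 1, 1, 2]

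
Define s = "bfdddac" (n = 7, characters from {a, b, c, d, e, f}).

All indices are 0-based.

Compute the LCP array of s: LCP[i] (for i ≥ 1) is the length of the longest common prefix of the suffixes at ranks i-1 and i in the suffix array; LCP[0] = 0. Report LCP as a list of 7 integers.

[0, 0, 0, 0, 1, 2, 0]

sorted suffixes:
  #0 SA[0]=5  'ac'
  #1 SA[1]=0  'bfdddac'
  #2 SA[2]=6  'c'
  #3 SA[3]=4  'dac'
  #4 SA[4]=3  'ddac'
  #5 SA[5]=2  'dddac'
  #6 SA[6]=1  'fdddac'

SA = [5, 0, 6, 4, 3, 2, 1]
[i] adj suffixes → lcp
  [1] 5/0 → 0 ('')
  [2] 0/6 → 0 ('')
  [3] 6/4 → 0 ('')
  [4] 4/3 → 1 ('d')
  [5] 3/2 → 2 ('dd')
  [6] 2/1 → 0 ('')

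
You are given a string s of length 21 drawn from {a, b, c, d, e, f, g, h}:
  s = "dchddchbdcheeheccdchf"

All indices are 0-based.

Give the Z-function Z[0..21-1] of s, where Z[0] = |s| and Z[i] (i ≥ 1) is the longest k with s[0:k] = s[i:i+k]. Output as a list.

[21, 0, 0, 1, 3, 0, 0, 0, 3, 0, 0, 0, 0, 0, 0, 0, 0, 3, 0, 0, 0]

Z[0]=21
i=1: fresh scan; Z[1]=0
i=2: fresh scan; Z[2]=0
i=3: fresh scan; Z[3]=1 scan→box=[3,4)
i=4: fresh scan; Z[4]=3 scan→box=[4,7)
i=5: min(r-i=2, Z[1]=0)=0; Z[5]=0
i=6: min(r-i=1, Z[2]=0)=0; Z[6]=0
i=7: fresh scan; Z[7]=0
i=8: fresh scan; Z[8]=3 scan→box=[8,11)
i=9: min(r-i=2, Z[1]=0)=0; Z[9]=0
i=10: min(r-i=1, Z[2]=0)=0; Z[10]=0
i=11: fresh scan; Z[11]=0
i=12: fresh scan; Z[12]=0
i=13: fresh scan; Z[13]=0
i=14: fresh scan; Z[14]=0
i=15: fresh scan; Z[15]=0
i=16: fresh scan; Z[16]=0
i=17: fresh scan; Z[17]=3 scan→box=[17,20)
i=18: min(r-i=2, Z[1]=0)=0; Z[18]=0
i=19: min(r-i=1, Z[2]=0)=0; Z[19]=0
i=20: fresh scan; Z[20]=0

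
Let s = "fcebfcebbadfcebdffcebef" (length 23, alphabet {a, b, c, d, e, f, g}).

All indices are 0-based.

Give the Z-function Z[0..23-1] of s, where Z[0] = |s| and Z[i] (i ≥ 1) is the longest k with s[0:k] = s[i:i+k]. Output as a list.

[23, 0, 0, 0, 4, 0, 0, 0, 0, 0, 0, 4, 0, 0, 0, 0, 1, 4, 0, 0, 0, 0, 1]

Z[0]=23
i=1: fresh scan; Z[1]=0
i=2: fresh scan; Z[2]=0
i=3: fresh scan; Z[3]=0
i=4: fresh scan; Z[4]=4 scan→box=[4,8)
i=5: min(r-i=3, Z[1]=0)=0; Z[5]=0
i=6: min(r-i=2, Z[2]=0)=0; Z[6]=0
i=7: min(r-i=1, Z[3]=0)=0; Z[7]=0
i=8: fresh scan; Z[8]=0
i=9: fresh scan; Z[9]=0
i=10: fresh scan; Z[10]=0
i=11: fresh scan; Z[11]=4 scan→box=[11,15)
i=12: min(r-i=3, Z[1]=0)=0; Z[12]=0
i=13: min(r-i=2, Z[2]=0)=0; Z[13]=0
i=14: min(r-i=1, Z[3]=0)=0; Z[14]=0
i=15: fresh scan; Z[15]=0
i=16: fresh scan; Z[16]=1 scan→box=[16,17)
i=17: fresh scan; Z[17]=4 scan→box=[17,21)
i=18: min(r-i=3, Z[1]=0)=0; Z[18]=0
i=19: min(r-i=2, Z[2]=0)=0; Z[19]=0
i=20: min(r-i=1, Z[3]=0)=0; Z[20]=0
i=21: fresh scan; Z[21]=0
i=22: fresh scan; Z[22]=1 scan→box=[22,23)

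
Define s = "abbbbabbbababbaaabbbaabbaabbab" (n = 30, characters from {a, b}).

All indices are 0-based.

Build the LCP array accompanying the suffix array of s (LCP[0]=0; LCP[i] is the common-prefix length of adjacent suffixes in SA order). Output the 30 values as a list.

rank→(start, suffix):
  0 → (14, 'aaabbbaabbaabbab')
  1 → (20, 'aabbaabbab')
  2 → (24, 'aabbab')
  3 → (15, 'aabbbaabbaabbab')
  4 → (28, 'ab')
  5 → (9, 'ababbaaabbbaabbaabbab')
  6 → (11, 'abbaaabbbaabbaabbab')
  7 → (21, 'abbaabbab')
  8 → (25, 'abbab')
  9 → (16, 'abbbaabbaabbab')
  10 → (5, 'abbbababbaaabbbaabbaabbab')
  11 → (0, 'abbbbabbbababbaaabbbaabbaabbab')
  12 → (29, 'b')
  13 → (13, 'baaabbbaabbaabbab')
  14 → (19, 'baabbaabbab')
  15 → (23, 'baabbab')
  16 → (27, 'bab')
  17 → (8, 'bababbaaabbbaabbaabbab')
  18 → (10, 'babbaaabbbaabbaabbab')
  19 → (4, 'babbbababbaaabbbaabbaabbab')
  20 → (12, 'bbaaabbbaabbaabbab')
  21 → (18, 'bbaabbaabbab')
  22 → (22, 'bbaabbab')
  23 → (26, 'bbab')
  24 → (7, 'bbababbaaabbbaabbaabbab')
  25 → (3, 'bbabbbababbaaabbbaabbaabbab')
  26 → (17, 'bbbaabbaabbab')
  27 → (6, 'bbbababbaaabbbaabbaabbab')
  28 → (2, 'bbbabbbababbaaabbbaabbaabbab')
  29 → (1, 'bbbbabbbababbaaabbbaabbaabbab')

SA = [14, 20, 24, 15, 28, 9, 11, 21, 25, 16, 5, 0, 29, 13, 19, 23, 27, 8, 10, 4, 12, 18, 22, 26, 7, 3, 17, 6, 2, 1]
rank  pair      lcp
   1  s[14:],s[20:]  2  'aa'
   2  s[20:],s[24:]  5  'aabba'
   3  s[24:],s[15:]  4  'aabb'
   4  s[15:],s[28:]  1  'a'
   5  s[28:],s[9:]  2  'ab'
   6  s[9:],s[11:]  2  'ab'
   7  s[11:],s[21:]  5  'abbaa'
   8  s[21:],s[25:]  4  'abba'
   9  s[25:],s[16:]  3  'abb'
  10  s[16:],s[5:]  5  'abbba'
  11  s[5:],s[0:]  4  'abbb'
  12  s[0:],s[29:]  0  ''
  13  s[29:],s[13:]  1  'b'
  14  s[13:],s[19:]  3  'baa'
  15  s[19:],s[23:]  6  'baabba'
  16  s[23:],s[27:]  2  'ba'
  17  s[27:],s[8:]  3  'bab'
  18  s[8:],s[10:]  3  'bab'
  19  s[10:],s[4:]  4  'babb'
  20  s[4:],s[12:]  1  'b'
  21  s[12:],s[18:]  4  'bbaa'
  22  s[18:],s[22:]  7  'bbaabba'
  23  s[22:],s[26:]  3  'bba'
  24  s[26:],s[7:]  4  'bbab'
  25  s[7:],s[3:]  4  'bbab'
  26  s[3:],s[17:]  2  'bb'
  27  s[17:],s[6:]  4  'bbba'
  28  s[6:],s[2:]  5  'bbbab'
  29  s[2:],s[1:]  3  'bbb'

[0, 2, 5, 4, 1, 2, 2, 5, 4, 3, 5, 4, 0, 1, 3, 6, 2, 3, 3, 4, 1, 4, 7, 3, 4, 4, 2, 4, 5, 3]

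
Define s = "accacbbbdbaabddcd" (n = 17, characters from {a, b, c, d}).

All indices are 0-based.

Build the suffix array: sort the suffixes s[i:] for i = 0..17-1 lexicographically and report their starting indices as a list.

[10, 11, 3, 0, 9, 5, 6, 7, 12, 2, 4, 1, 15, 16, 8, 14, 13]

rank | idx | suffix
   0 |  10 | aabddcd
   1 |  11 | abddcd
   2 |   3 | acbbbdbaabddcd
   3 |   0 | accacbbbdbaabddcd
   4 |   9 | baabddcd
   5 |   5 | bbbdbaabddcd
   6 |   6 | bbdbaabddcd
   7 |   7 | bdbaabddcd
   8 |  12 | bddcd
   9 |   2 | cacbbbdbaabddcd
  10 |   4 | cbbbdbaabddcd
  11 |   1 | ccacbbbdbaabddcd
  12 |  15 | cd
  13 |  16 | d
  14 |   8 | dbaabddcd
  15 |  14 | dcd
  16 |  13 | ddcd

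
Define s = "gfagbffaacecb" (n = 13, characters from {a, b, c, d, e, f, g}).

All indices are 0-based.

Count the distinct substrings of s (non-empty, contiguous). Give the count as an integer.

rank→(start, suffix):
  0 → (7, 'aacecb')
  1 → (8, 'acecb')
  2 → (2, 'agbffaacecb')
  3 → (12, 'b')
  4 → (4, 'bffaacecb')
  5 → (11, 'cb')
  6 → (9, 'cecb')
  7 → (10, 'ecb')
  8 → (6, 'faacecb')
  9 → (1, 'fagbffaacecb')
  10 → (5, 'ffaacecb')
  11 → (3, 'gbffaacecb')
  12 → (0, 'gfagbffaacecb')

SA = [7, 8, 2, 12, 4, 11, 9, 10, 6, 1, 5, 3, 0]
[i] adj suffixes → lcp
  [1] 7/8 → 1 ('a')
  [2] 8/2 → 1 ('a')
  [3] 2/12 → 0 ('')
  [4] 12/4 → 1 ('b')
  [5] 4/11 → 0 ('')
  [6] 11/9 → 1 ('c')
  [7] 9/10 → 0 ('')
  [8] 10/6 → 0 ('')
  [9] 6/1 → 2 ('fa')
  [10] 1/5 → 1 ('f')
  [11] 5/3 → 0 ('')
  [12] 3/0 → 1 ('g')

n(n+1)/2 = 13·14/2 = 91
Σ LCP = 0 + 1 + 1 + 0 + 1 + 0 + 1 + 0 + 0 + 2 + 1 + 0 + 1 = 8
distinct = 91 − 8 = 83

83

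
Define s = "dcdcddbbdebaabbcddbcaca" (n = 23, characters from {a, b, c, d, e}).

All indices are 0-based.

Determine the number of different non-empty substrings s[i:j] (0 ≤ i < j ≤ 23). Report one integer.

246

sorted suffixes:
  #0 SA[0]=22  'a'
  #1 SA[1]=11  'aabbcddbcaca'
  #2 SA[2]=12  'abbcddbcaca'
  #3 SA[3]=20  'aca'
  #4 SA[4]=10  'baabbcddbcaca'
  #5 SA[5]=13  'bbcddbcaca'
  #6 SA[6]=6  'bbdebaabbcddbcaca'
  #7 SA[7]=18  'bcaca'
  #8 SA[8]=14  'bcddbcaca'
  #9 SA[9]=7  'bdebaabbcddbcaca'
  #10 SA[10]=21  'ca'
  #11 SA[11]=19  'caca'
  #12 SA[12]=1  'cdcddbbdebaabbcddbcaca'
  #13 SA[13]=3  'cddbbdebaabbcddbcaca'
  #14 SA[14]=15  'cddbcaca'
  #15 SA[15]=5  'dbbdebaabbcddbcaca'
  #16 SA[16]=17  'dbcaca'
  #17 SA[17]=0  'dcdcddbbdebaabbcddbcaca'
  #18 SA[18]=2  'dcddbbdebaabbcddbcaca'
  #19 SA[19]=4  'ddbbdebaabbcddbcaca'
  #20 SA[20]=16  'ddbcaca'
  #21 SA[21]=8  'debaabbcddbcaca'
  #22 SA[22]=9  'ebaabbcddbcaca'

SA = [22, 11, 12, 20, 10, 13, 6, 18, 14, 7, 21, 19, 1, 3, 15, 5, 17, 0, 2, 4, 16, 8, 9]
[i] adj suffixes → lcp
  [1] 22/11 → 1 ('a')
  [2] 11/12 → 1 ('a')
  [3] 12/20 → 1 ('a')
  [4] 20/10 → 0 ('')
  [5] 10/13 → 1 ('b')
  [6] 13/6 → 2 ('bb')
  [7] 6/18 → 1 ('b')
  [8] 18/14 → 2 ('bc')
  [9] 14/7 → 1 ('b')
  [10] 7/21 → 0 ('')
  [11] 21/19 → 2 ('ca')
  [12] 19/1 → 1 ('c')
  [13] 1/3 → 2 ('cd')
  [14] 3/15 → 4 ('cddb')
  [15] 15/5 → 0 ('')
  [16] 5/17 → 2 ('db')
  [17] 17/0 → 1 ('d')
  [18] 0/2 → 3 ('dcd')
  [19] 2/4 → 1 ('d')
  [20] 4/16 → 3 ('ddb')
  [21] 16/8 → 1 ('d')
  [22] 8/9 → 0 ('')

n(n+1)/2 = 23·24/2 = 276
Σ LCP = 0 + 1 + 1 + 1 + 0 + 1 + 2 + 1 + 2 + 1 + 0 + 2 + 1 + 2 + 4 + 0 + 2 + 1 + 3 + 1 + 3 + 1 + 0 = 30
distinct = 276 − 30 = 246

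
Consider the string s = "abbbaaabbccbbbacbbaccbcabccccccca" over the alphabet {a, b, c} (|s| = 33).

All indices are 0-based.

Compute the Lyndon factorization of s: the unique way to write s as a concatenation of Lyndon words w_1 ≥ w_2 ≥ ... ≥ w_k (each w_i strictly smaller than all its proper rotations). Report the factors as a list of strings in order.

emit factor 1: 'abbb' (i=0, period=4)
emit factor 2: 'aaabbccbbbacbbaccbcabccccccc' (i=4, period=28)
emit factor 3: 'a' (i=32, period=1)

["abbb", "aaabbccbbbacbbaccbcabccccccc", "a"]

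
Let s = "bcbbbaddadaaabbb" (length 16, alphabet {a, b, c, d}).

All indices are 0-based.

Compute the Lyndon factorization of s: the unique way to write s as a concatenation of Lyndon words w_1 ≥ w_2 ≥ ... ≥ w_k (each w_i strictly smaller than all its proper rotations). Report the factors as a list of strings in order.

emit factor 1: 'bc' (i=0, period=2)
emit factor 2: 'b' (i=2, period=1)
emit factor 3: 'b' (i=3, period=1)
emit factor 4: 'b' (i=4, period=1)
emit factor 5: 'add' (i=5, period=3)
emit factor 6: 'ad' (i=8, period=2)
emit factor 7: 'aaabbb' (i=10, period=6)

["bc", "b", "b", "b", "add", "ad", "aaabbb"]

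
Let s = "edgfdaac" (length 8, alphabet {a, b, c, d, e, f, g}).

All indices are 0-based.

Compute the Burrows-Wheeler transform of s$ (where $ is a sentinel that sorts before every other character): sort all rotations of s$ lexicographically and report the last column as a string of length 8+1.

cdaafe$gd

rank  rotation   last
    0  $edgfdaac  c
    1  aac$edgfd  d
    2  ac$edgfda  a
    3  c$edgfdaa  a
    4  daac$edgf  f
    5  dgfdaac$e  e
    6  edgfdaac$  $
    7  fdaac$edg  g
    8  gfdaac$ed  d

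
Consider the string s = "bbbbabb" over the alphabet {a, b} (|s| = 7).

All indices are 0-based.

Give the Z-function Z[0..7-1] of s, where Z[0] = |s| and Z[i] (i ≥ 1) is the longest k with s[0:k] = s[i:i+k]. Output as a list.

Z[0]=7
i=1: outside box; Z[1]=3 extend→box=[1,4)
i=2: min(r-i=2, Z[1]=3)=2; Z[2]=2
i=3: min(r-i=1, Z[2]=2)=1; Z[3]=1
i=4: outside box; Z[4]=0
i=5: outside box; Z[5]=2 extend→box=[5,7)
i=6: min(r-i=1, Z[1]=3)=1; Z[6]=1

[7, 3, 2, 1, 0, 2, 1]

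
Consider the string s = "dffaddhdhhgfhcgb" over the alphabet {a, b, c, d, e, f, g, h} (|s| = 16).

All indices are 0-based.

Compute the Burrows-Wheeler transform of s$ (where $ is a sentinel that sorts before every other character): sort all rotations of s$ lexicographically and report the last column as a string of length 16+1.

bfgha$dhfdgchfdhd

rank  rotation           last
    0  $dffaddhdhhgfhcgb  b
    1  addhdhhgfhcgb$dff  f
    2  b$dffaddhdhhgfhcg  g
    3  cgb$dffaddhdhhgfh  h
    4  ddhdhhgfhcgb$dffa  a
    5  dffaddhdhhgfhcgb$  $
    6  dhdhhgfhcgb$dffad  d
    7  dhhgfhcgb$dffaddh  h
    8  faddhdhhgfhcgb$df  f
    9  ffaddhdhhgfhcgb$d  d
   10  fhcgb$dffaddhdhhg  g
   11  gb$dffaddhdhhgfhc  c
   12  gfhcgb$dffaddhdhh  h
   13  hcgb$dffaddhdhhgf  f
   14  hdhhgfhcgb$dffadd  d
   15  hgfhcgb$dffaddhdh  h
   16  hhgfhcgb$dffaddhd  d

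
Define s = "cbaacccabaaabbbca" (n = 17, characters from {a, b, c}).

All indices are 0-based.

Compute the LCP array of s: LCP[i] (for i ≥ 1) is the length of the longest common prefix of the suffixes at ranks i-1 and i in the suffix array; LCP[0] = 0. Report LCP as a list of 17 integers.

sorted suffixes:
  #0 SA[0]=16  'a'
  #1 SA[1]=9  'aaabbbca'
  #2 SA[2]=10  'aabbbca'
  #3 SA[3]=2  'aacccabaaabbbca'
  #4 SA[4]=7  'abaaabbbca'
  #5 SA[5]=11  'abbbca'
  #6 SA[6]=3  'acccabaaabbbca'
  #7 SA[7]=8  'baaabbbca'
  #8 SA[8]=1  'baacccabaaabbbca'
  #9 SA[9]=12  'bbbca'
  #10 SA[10]=13  'bbca'
  #11 SA[11]=14  'bca'
  #12 SA[12]=15  'ca'
  #13 SA[13]=6  'cabaaabbbca'
  #14 SA[14]=0  'cbaacccabaaabbbca'
  #15 SA[15]=5  'ccabaaabbbca'
  #16 SA[16]=4  'cccabaaabbbca'

SA = [16, 9, 10, 2, 7, 11, 3, 8, 1, 12, 13, 14, 15, 6, 0, 5, 4]
[i] adj suffixes → lcp
  [1] 16/9 → 1 ('a')
  [2] 9/10 → 2 ('aa')
  [3] 10/2 → 2 ('aa')
  [4] 2/7 → 1 ('a')
  [5] 7/11 → 2 ('ab')
  [6] 11/3 → 1 ('a')
  [7] 3/8 → 0 ('')
  [8] 8/1 → 3 ('baa')
  [9] 1/12 → 1 ('b')
  [10] 12/13 → 2 ('bb')
  [11] 13/14 → 1 ('b')
  [12] 14/15 → 0 ('')
  [13] 15/6 → 2 ('ca')
  [14] 6/0 → 1 ('c')
  [15] 0/5 → 1 ('c')
  [16] 5/4 → 2 ('cc')

[0, 1, 2, 2, 1, 2, 1, 0, 3, 1, 2, 1, 0, 2, 1, 1, 2]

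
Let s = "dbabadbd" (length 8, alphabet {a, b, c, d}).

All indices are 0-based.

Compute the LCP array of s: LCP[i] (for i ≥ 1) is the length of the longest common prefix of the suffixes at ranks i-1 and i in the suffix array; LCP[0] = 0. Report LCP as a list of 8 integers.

[0, 1, 0, 2, 1, 0, 1, 2]

rank→(start, suffix):
  0 → (2, 'abadbd')
  1 → (4, 'adbd')
  2 → (1, 'babadbd')
  3 → (3, 'badbd')
  4 → (6, 'bd')
  5 → (7, 'd')
  6 → (0, 'dbabadbd')
  7 → (5, 'dbd')

SA = [2, 4, 1, 3, 6, 7, 0, 5]
rank  pair      lcp
   1  s[2:],s[4:]  1  'a'
   2  s[4:],s[1:]  0  ''
   3  s[1:],s[3:]  2  'ba'
   4  s[3:],s[6:]  1  'b'
   5  s[6:],s[7:]  0  ''
   6  s[7:],s[0:]  1  'd'
   7  s[0:],s[5:]  2  'db'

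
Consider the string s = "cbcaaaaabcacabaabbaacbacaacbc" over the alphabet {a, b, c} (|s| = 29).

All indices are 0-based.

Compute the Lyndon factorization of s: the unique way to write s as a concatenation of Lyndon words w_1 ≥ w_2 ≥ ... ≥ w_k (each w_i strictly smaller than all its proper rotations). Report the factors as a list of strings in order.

emit factor 1: 'c' (i=0, period=1)
emit factor 2: 'bc' (i=1, period=2)
emit factor 3: 'aaaaabcacabaabbaacbacaacbc' (i=3, period=26)

["c", "bc", "aaaaabcacabaabbaacbacaacbc"]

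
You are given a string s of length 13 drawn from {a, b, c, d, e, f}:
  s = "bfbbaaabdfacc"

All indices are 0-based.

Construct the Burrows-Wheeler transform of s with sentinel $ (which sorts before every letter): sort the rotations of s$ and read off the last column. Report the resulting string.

rank  rotation        last
    0  $bfbbaaabdfacc  c
    1  aaabdfacc$bfbb  b
    2  aabdfacc$bfbba  a
    3  abdfacc$bfbbaa  a
    4  acc$bfbbaaabdf  f
    5  baaabdfacc$bfb  b
    6  bbaaabdfacc$bf  f
    7  bdfacc$bfbbaaa  a
    8  bfbbaaabdfacc$  $
    9  c$bfbbaaabdfac  c
   10  cc$bfbbaaabdfa  a
   11  dfacc$bfbbaaab  b
   12  facc$bfbbaaabd  d
   13  fbbaaabdfacc$b  b

cbaafbfa$cabdb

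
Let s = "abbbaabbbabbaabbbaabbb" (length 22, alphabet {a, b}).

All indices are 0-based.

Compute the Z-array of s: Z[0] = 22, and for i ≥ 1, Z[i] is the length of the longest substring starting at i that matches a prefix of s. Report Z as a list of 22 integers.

[22, 0, 0, 0, 1, 5, 0, 0, 0, 3, 0, 0, 1, 9, 0, 0, 0, 1, 4, 0, 0, 0]

Z[0]=22
i=1: i≥r, start 0; Z[1]=0
i=2: i≥r, start 0; Z[2]=0
i=3: i≥r, start 0; Z[3]=0
i=4: i≥r, start 0; Z[4]=1 extend→box=[4,5)
i=5: i≥r, start 0; Z[5]=5 extend→box=[5,10)
i=6: min(r-i=4, Z[1]=0)=0; Z[6]=0
i=7: min(r-i=3, Z[2]=0)=0; Z[7]=0
i=8: min(r-i=2, Z[3]=0)=0; Z[8]=0
i=9: min(r-i=1, Z[4]=1)=1; Z[9]=3 extend→box=[9,12)
i=10: min(r-i=2, Z[1]=0)=0; Z[10]=0
i=11: min(r-i=1, Z[2]=0)=0; Z[11]=0
i=12: i≥r, start 0; Z[12]=1 extend→box=[12,13)
i=13: i≥r, start 0; Z[13]=9 extend→box=[13,22)
i=14: min(r-i=8, Z[1]=0)=0; Z[14]=0
i=15: min(r-i=7, Z[2]=0)=0; Z[15]=0
i=16: min(r-i=6, Z[3]=0)=0; Z[16]=0
i=17: min(r-i=5, Z[4]=1)=1; Z[17]=1
i=18: min(r-i=4, Z[5]=5)=4; Z[18]=4
i=19: min(r-i=3, Z[6]=0)=0; Z[19]=0
i=20: min(r-i=2, Z[7]=0)=0; Z[20]=0
i=21: min(r-i=1, Z[8]=0)=0; Z[21]=0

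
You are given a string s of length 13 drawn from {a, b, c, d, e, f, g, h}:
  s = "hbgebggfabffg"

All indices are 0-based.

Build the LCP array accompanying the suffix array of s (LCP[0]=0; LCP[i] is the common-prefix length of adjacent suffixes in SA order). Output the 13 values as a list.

[0, 0, 1, 2, 0, 0, 1, 1, 0, 1, 1, 1, 0]

rank→(start, suffix):
  0 → (8, 'abffg')
  1 → (9, 'bffg')
  2 → (1, 'bgebggfabffg')
  3 → (4, 'bggfabffg')
  4 → (3, 'ebggfabffg')
  5 → (7, 'fabffg')
  6 → (10, 'ffg')
  7 → (11, 'fg')
  8 → (12, 'g')
  9 → (2, 'gebggfabffg')
  10 → (6, 'gfabffg')
  11 → (5, 'ggfabffg')
  12 → (0, 'hbgebggfabffg')

SA = [8, 9, 1, 4, 3, 7, 10, 11, 12, 2, 6, 5, 0]
[i] adj suffixes → lcp
  [1] 8/9 → 0 ('')
  [2] 9/1 → 1 ('b')
  [3] 1/4 → 2 ('bg')
  [4] 4/3 → 0 ('')
  [5] 3/7 → 0 ('')
  [6] 7/10 → 1 ('f')
  [7] 10/11 → 1 ('f')
  [8] 11/12 → 0 ('')
  [9] 12/2 → 1 ('g')
  [10] 2/6 → 1 ('g')
  [11] 6/5 → 1 ('g')
  [12] 5/0 → 0 ('')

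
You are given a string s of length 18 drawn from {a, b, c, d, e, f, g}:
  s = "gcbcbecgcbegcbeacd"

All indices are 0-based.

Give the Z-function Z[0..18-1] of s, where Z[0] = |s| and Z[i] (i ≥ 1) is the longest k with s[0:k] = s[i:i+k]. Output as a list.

Z[0]=18
i=1: outside box; Z[1]=0
i=2: outside box; Z[2]=0
i=3: outside box; Z[3]=0
i=4: outside box; Z[4]=0
i=5: outside box; Z[5]=0
i=6: outside box; Z[6]=0
i=7: outside box; Z[7]=3 grow→box=[7,10)
i=8: min(r-i=2, Z[1]=0)=0; Z[8]=0
i=9: min(r-i=1, Z[2]=0)=0; Z[9]=0
i=10: outside box; Z[10]=0
i=11: outside box; Z[11]=3 grow→box=[11,14)
i=12: min(r-i=2, Z[1]=0)=0; Z[12]=0
i=13: min(r-i=1, Z[2]=0)=0; Z[13]=0
i=14: outside box; Z[14]=0
i=15: outside box; Z[15]=0
i=16: outside box; Z[16]=0
i=17: outside box; Z[17]=0

[18, 0, 0, 0, 0, 0, 0, 3, 0, 0, 0, 3, 0, 0, 0, 0, 0, 0]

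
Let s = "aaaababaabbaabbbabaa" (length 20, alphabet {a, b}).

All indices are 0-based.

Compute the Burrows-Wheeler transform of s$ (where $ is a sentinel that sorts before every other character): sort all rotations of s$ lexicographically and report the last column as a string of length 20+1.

aab$aabbbbaaaaabbaaba

rank  rotation               last
    0  $aaaababaabbaabbbabaa  a
    1  a$aaaababaabbaabbbaba  a
    2  aa$aaaababaabbaabbbab  b
    3  aaaababaabbaabbbabaa$  $
    4  aaababaabbaabbbabaa$a  a
    5  aababaabbaabbbabaa$aa  a
    6  aabbaabbbabaa$aaaabab  b
    7  aabbbabaa$aaaababaabb  b
    8  abaa$aaaababaabbaabbb  b
    9  abaabbaabbbabaa$aaaab  b
   10  ababaabbaabbbabaa$aaa  a
   11  abbaabbbabaa$aaaababa  a
   12  abbbabaa$aaaababaabba  a
   13  baa$aaaababaabbaabbba  a
   14  baabbaabbbabaa$aaaaba  a
   15  baabbbabaa$aaaababaab  b
   16  babaa$aaaababaabbaabb  b
   17  babaabbaabbbabaa$aaaa  a
   18  bbaabbbabaa$aaaababaa  a
   19  bbabaa$aaaababaabbaab  b
   20  bbbabaa$aaaababaabbaa  a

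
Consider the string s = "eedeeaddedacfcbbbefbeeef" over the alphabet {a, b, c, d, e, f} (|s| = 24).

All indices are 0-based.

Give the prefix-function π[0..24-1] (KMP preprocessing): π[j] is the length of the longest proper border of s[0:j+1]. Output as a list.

[0, 1, 0, 1, 2, 0, 0, 0, 1, 0, 0, 0, 0, 0, 0, 0, 0, 1, 0, 0, 1, 2, 2, 0]

π[0] = 0
j=1 s[j]='e': π[1]=1 (border 'e')
j=2 s[j]='d': k: 1→0; π[2]=0 (border '')
j=3 s[j]='e': π[3]=1 (border 'e')
j=4 s[j]='e': π[4]=2 (border 'ee')
j=5 s[j]='a': k: 2→1→0; π[5]=0 (border '')
j=6 s[j]='d': π[6]=0 (border '')
j=7 s[j]='d': π[7]=0 (border '')
j=8 s[j]='e': π[8]=1 (border 'e')
j=9 s[j]='d': k: 1→0; π[9]=0 (border '')
j=10 s[j]='a': π[10]=0 (border '')
j=11 s[j]='c': π[11]=0 (border '')
j=12 s[j]='f': π[12]=0 (border '')
j=13 s[j]='c': π[13]=0 (border '')
j=14 s[j]='b': π[14]=0 (border '')
j=15 s[j]='b': π[15]=0 (border '')
j=16 s[j]='b': π[16]=0 (border '')
j=17 s[j]='e': π[17]=1 (border 'e')
j=18 s[j]='f': k: 1→0; π[18]=0 (border '')
j=19 s[j]='b': π[19]=0 (border '')
j=20 s[j]='e': π[20]=1 (border 'e')
j=21 s[j]='e': π[21]=2 (border 'ee')
j=22 s[j]='e': k: 2→1; π[22]=2 (border 'ee')
j=23 s[j]='f': k: 2→1→0; π[23]=0 (border '')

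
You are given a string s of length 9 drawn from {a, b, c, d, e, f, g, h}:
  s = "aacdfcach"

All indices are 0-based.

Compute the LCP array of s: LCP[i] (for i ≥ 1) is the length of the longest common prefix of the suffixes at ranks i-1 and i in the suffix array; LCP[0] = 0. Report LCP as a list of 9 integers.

rank→(start, suffix):
  0 → (0, 'aacdfcach')
  1 → (1, 'acdfcach')
  2 → (6, 'ach')
  3 → (5, 'cach')
  4 → (2, 'cdfcach')
  5 → (7, 'ch')
  6 → (3, 'dfcach')
  7 → (4, 'fcach')
  8 → (8, 'h')

SA = [0, 1, 6, 5, 2, 7, 3, 4, 8]
rank  pair      lcp
   1  s[0:],s[1:]  1  'a'
   2  s[1:],s[6:]  2  'ac'
   3  s[6:],s[5:]  0  ''
   4  s[5:],s[2:]  1  'c'
   5  s[2:],s[7:]  1  'c'
   6  s[7:],s[3:]  0  ''
   7  s[3:],s[4:]  0  ''
   8  s[4:],s[8:]  0  ''

[0, 1, 2, 0, 1, 1, 0, 0, 0]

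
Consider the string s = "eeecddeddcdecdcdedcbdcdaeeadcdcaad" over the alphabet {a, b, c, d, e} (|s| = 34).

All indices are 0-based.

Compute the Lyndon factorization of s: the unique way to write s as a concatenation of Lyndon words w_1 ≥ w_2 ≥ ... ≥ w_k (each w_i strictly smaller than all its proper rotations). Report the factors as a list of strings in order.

["e", "e", "e", "cddeddcde", "cdcded", "c", "bdcd", "aee", "adcdc", "aad"]

emit factor 1: 'e' (i=0, period=1)
emit factor 2: 'e' (i=1, period=1)
emit factor 3: 'e' (i=2, period=1)
emit factor 4: 'cddeddcde' (i=3, period=9)
emit factor 5: 'cdcded' (i=12, period=6)
emit factor 6: 'c' (i=18, period=1)
emit factor 7: 'bdcd' (i=19, period=4)
emit factor 8: 'aee' (i=23, period=3)
emit factor 9: 'adcdc' (i=26, period=5)
emit factor 10: 'aad' (i=31, period=3)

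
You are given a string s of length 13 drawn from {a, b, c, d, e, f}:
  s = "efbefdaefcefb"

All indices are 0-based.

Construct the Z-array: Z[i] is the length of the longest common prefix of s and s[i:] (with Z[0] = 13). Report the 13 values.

Z[0]=13
i=1: i≥r, start 0; Z[1]=0
i=2: i≥r, start 0; Z[2]=0
i=3: i≥r, start 0; Z[3]=2 grow→box=[3,5)
i=4: min(r-i=1, Z[1]=0)=0; Z[4]=0
i=5: i≥r, start 0; Z[5]=0
i=6: i≥r, start 0; Z[6]=0
i=7: i≥r, start 0; Z[7]=2 grow→box=[7,9)
i=8: min(r-i=1, Z[1]=0)=0; Z[8]=0
i=9: i≥r, start 0; Z[9]=0
i=10: i≥r, start 0; Z[10]=3 grow→box=[10,13)
i=11: min(r-i=2, Z[1]=0)=0; Z[11]=0
i=12: min(r-i=1, Z[2]=0)=0; Z[12]=0

[13, 0, 0, 2, 0, 0, 0, 2, 0, 0, 3, 0, 0]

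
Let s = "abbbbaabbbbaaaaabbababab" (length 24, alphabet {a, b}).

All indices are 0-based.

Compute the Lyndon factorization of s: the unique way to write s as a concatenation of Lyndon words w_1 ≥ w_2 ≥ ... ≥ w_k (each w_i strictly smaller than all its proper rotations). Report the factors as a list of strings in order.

["abbbb", "aabbbb", "aaaaabbababab"]

emit factor 1: 'abbbb' (i=0, period=5)
emit factor 2: 'aabbbb' (i=5, period=6)
emit factor 3: 'aaaaabbababab' (i=11, period=13)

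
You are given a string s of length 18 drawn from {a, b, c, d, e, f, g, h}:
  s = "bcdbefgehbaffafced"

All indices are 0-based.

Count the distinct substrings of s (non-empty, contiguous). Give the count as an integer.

160

rank→(start, suffix):
  0 → (13, 'afced')
  1 → (10, 'affafced')
  2 → (9, 'baffafced')
  3 → (0, 'bcdbefgehbaffafced')
  4 → (3, 'befgehbaffafced')
  5 → (1, 'cdbefgehbaffafced')
  6 → (15, 'ced')
  7 → (17, 'd')
  8 → (2, 'dbefgehbaffafced')
  9 → (16, 'ed')
  10 → (4, 'efgehbaffafced')
  11 → (7, 'ehbaffafced')
  12 → (12, 'fafced')
  13 → (14, 'fced')
  14 → (11, 'ffafced')
  15 → (5, 'fgehbaffafced')
  16 → (6, 'gehbaffafced')
  17 → (8, 'hbaffafced')

SA = [13, 10, 9, 0, 3, 1, 15, 17, 2, 16, 4, 7, 12, 14, 11, 5, 6, 8]
i: (SA[i-1],SA[i]) lcp shared
  1: (13,10) 2 'af'
  2: (10,9) 0 ''
  3: (9,0) 1 'b'
  4: (0,3) 1 'b'
  5: (3,1) 0 ''
  6: (1,15) 1 'c'
  7: (15,17) 0 ''
  8: (17,2) 1 'd'
  9: (2,16) 0 ''
  10: (16,4) 1 'e'
  11: (4,7) 1 'e'
  12: (7,12) 0 ''
  13: (12,14) 1 'f'
  14: (14,11) 1 'f'
  15: (11,5) 1 'f'
  16: (5,6) 0 ''
  17: (6,8) 0 ''

n(n+1)/2 = 18·19/2 = 171
Σ LCP = 0 + 2 + 0 + 1 + 1 + 0 + 1 + 0 + 1 + 0 + 1 + 1 + 0 + 1 + 1 + 1 + 0 + 0 = 11
distinct = 171 − 11 = 160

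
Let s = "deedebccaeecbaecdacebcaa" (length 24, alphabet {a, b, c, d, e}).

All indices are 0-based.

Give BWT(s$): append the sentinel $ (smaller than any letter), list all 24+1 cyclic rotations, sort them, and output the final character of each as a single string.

rank  rotation                   last
    0  $deedebccaeecbaecdacebcaa  a
    1  a$deedebccaeecbaecdacebca  a
    2  aa$deedebccaeecbaecdacebc  c
    3  acebcaa$deedebccaeecbaecd  d
    4  aecdacebcaa$deedebccaeecb  b
    5  aeecbaecdacebcaa$deedebcc  c
    6  baecdacebcaa$deedebccaeec  c
    7  bcaa$deedebccaeecbaecdace  e
    8  bccaeecbaecdacebcaa$deede  e
    9  caa$deedebccaeecbaecdaceb  b
   10  caeecbaecdacebcaa$deedebc  c
   11  cbaecdacebcaa$deedebccaee  e
   12  ccaeecbaecdacebcaa$deedeb  b
   13  cdacebcaa$deedebccaeecbae  e
   14  cebcaa$deedebccaeecbaecda  a
   15  dacebcaa$deedebccaeecbaec  c
   16  debccaeecbaecdacebcaa$dee  e
   17  deedebccaeecbaecdacebcaa$  $
   18  ebcaa$deedebccaeecbaecdac  c
   19  ebccaeecbaecdacebcaa$deed  d
   20  ecbaecdacebcaa$deedebccae  e
   21  ecdacebcaa$deedebccaeecba  a
   22  edebccaeecbaecdacebcaa$de  e
   23  eecbaecdacebcaa$deedebcca  a
   24  eedebccaeecbaecdacebcaa$d  d

aacdbcceebcebeace$cdeaead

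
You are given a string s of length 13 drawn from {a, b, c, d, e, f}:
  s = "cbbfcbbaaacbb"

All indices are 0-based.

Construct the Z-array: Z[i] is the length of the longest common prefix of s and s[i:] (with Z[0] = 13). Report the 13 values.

[13, 0, 0, 0, 3, 0, 0, 0, 0, 0, 3, 0, 0]

Z[0]=13
i=1: fresh scan; Z[1]=0
i=2: fresh scan; Z[2]=0
i=3: fresh scan; Z[3]=0
i=4: fresh scan; Z[4]=3 scan→box=[4,7)
i=5: min(r-i=2, Z[1]=0)=0; Z[5]=0
i=6: min(r-i=1, Z[2]=0)=0; Z[6]=0
i=7: fresh scan; Z[7]=0
i=8: fresh scan; Z[8]=0
i=9: fresh scan; Z[9]=0
i=10: fresh scan; Z[10]=3 scan→box=[10,13)
i=11: min(r-i=2, Z[1]=0)=0; Z[11]=0
i=12: min(r-i=1, Z[2]=0)=0; Z[12]=0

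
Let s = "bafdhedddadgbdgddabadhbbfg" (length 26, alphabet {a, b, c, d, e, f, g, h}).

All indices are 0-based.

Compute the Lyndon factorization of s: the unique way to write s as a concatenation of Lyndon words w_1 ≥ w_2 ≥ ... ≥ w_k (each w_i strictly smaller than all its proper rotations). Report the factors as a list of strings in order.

emit factor 1: 'b' (i=0, period=1)
emit factor 2: 'afdheddd' (i=1, period=8)
emit factor 3: 'adgbdgdd' (i=9, period=8)
emit factor 4: 'abadhbbfg' (i=17, period=9)

["b", "afdheddd", "adgbdgdd", "abadhbbfg"]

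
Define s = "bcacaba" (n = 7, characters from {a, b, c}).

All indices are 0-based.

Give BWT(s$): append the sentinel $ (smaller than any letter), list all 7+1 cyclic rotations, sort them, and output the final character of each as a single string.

rank  rotation  last
    0  $bcacaba  a
    1  a$bcacab  b
    2  aba$bcac  c
    3  acaba$bc  c
    4  ba$bcaca  a
    5  bcacaba$  $
    6  caba$bca  a
    7  cacaba$b  b

abcca$ab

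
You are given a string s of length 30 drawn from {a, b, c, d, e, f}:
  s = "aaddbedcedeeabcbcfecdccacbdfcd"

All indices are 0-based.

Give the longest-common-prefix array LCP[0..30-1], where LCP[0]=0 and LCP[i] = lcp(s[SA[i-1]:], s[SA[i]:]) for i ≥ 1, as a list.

[0, 1, 1, 1, 0, 2, 1, 1, 0, 1, 2, 1, 1, 2, 1, 1, 0, 1, 1, 2, 1, 1, 1, 0, 1, 1, 2, 1, 0, 1]

rank | idx | suffix
   0 |   0 | aaddbedcedeeabcbcfecdccacbdfcd
   1 |  12 | abcbcfecdccacbdfcd
   2 |  23 | acbdfcd
   3 |   1 | addbedcedeeabcbcfecdccacbdfcd
   4 |  13 | bcbcfecdccacbdfcd
   5 |  15 | bcfecdccacbdfcd
   6 |  25 | bdfcd
   7 |   4 | bedcedeeabcbcfecdccacbdfcd
   8 |  22 | cacbdfcd
   9 |  14 | cbcfecdccacbdfcd
  10 |  24 | cbdfcd
  11 |  21 | ccacbdfcd
  12 |  28 | cd
  13 |  19 | cdccacbdfcd
  14 |   7 | cedeeabcbcfecdccacbdfcd
  15 |  16 | cfecdccacbdfcd
  16 |  29 | d
  17 |   3 | dbedcedeeabcbcfecdccacbdfcd
  18 |  20 | dccacbdfcd
  19 |   6 | dcedeeabcbcfecdccacbdfcd
  20 |   2 | ddbedcedeeabcbcfecdccacbdfcd
  21 |   9 | deeabcbcfecdccacbdfcd
  22 |  26 | dfcd
  23 |  11 | eabcbcfecdccacbdfcd
  24 |  18 | ecdccacbdfcd
  25 |   5 | edcedeeabcbcfecdccacbdfcd
  26 |   8 | edeeabcbcfecdccacbdfcd
  27 |  10 | eeabcbcfecdccacbdfcd
  28 |  27 | fcd
  29 |  17 | fecdccacbdfcd

SA = [0, 12, 23, 1, 13, 15, 25, 4, 22, 14, 24, 21, 28, 19, 7, 16, 29, 3, 20, 6, 2, 9, 26, 11, 18, 5, 8, 10, 27, 17]
i: (SA[i-1],SA[i]) lcp shared
  1: (0,12) 1 'a'
  2: (12,23) 1 'a'
  3: (23,1) 1 'a'
  4: (1,13) 0 ''
  5: (13,15) 2 'bc'
  6: (15,25) 1 'b'
  7: (25,4) 1 'b'
  8: (4,22) 0 ''
  9: (22,14) 1 'c'
  10: (14,24) 2 'cb'
  11: (24,21) 1 'c'
  12: (21,28) 1 'c'
  13: (28,19) 2 'cd'
  14: (19,7) 1 'c'
  15: (7,16) 1 'c'
  16: (16,29) 0 ''
  17: (29,3) 1 'd'
  18: (3,20) 1 'd'
  19: (20,6) 2 'dc'
  20: (6,2) 1 'd'
  21: (2,9) 1 'd'
  22: (9,26) 1 'd'
  23: (26,11) 0 ''
  24: (11,18) 1 'e'
  25: (18,5) 1 'e'
  26: (5,8) 2 'ed'
  27: (8,10) 1 'e'
  28: (10,27) 0 ''
  29: (27,17) 1 'f'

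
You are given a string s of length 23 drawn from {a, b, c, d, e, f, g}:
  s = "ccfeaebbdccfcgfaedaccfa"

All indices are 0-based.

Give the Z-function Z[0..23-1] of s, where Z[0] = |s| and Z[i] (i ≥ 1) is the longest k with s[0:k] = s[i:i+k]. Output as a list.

[23, 1, 0, 0, 0, 0, 0, 0, 0, 3, 1, 0, 1, 0, 0, 0, 0, 0, 0, 3, 1, 0, 0]

Z[0]=23
i=1: i≥r, start 0; Z[1]=1 scan→box=[1,2)
i=2: i≥r, start 0; Z[2]=0
i=3: i≥r, start 0; Z[3]=0
i=4: i≥r, start 0; Z[4]=0
i=5: i≥r, start 0; Z[5]=0
i=6: i≥r, start 0; Z[6]=0
i=7: i≥r, start 0; Z[7]=0
i=8: i≥r, start 0; Z[8]=0
i=9: i≥r, start 0; Z[9]=3 scan→box=[9,12)
i=10: min(r-i=2, Z[1]=1)=1; Z[10]=1
i=11: min(r-i=1, Z[2]=0)=0; Z[11]=0
i=12: i≥r, start 0; Z[12]=1 scan→box=[12,13)
i=13: i≥r, start 0; Z[13]=0
i=14: i≥r, start 0; Z[14]=0
i=15: i≥r, start 0; Z[15]=0
i=16: i≥r, start 0; Z[16]=0
i=17: i≥r, start 0; Z[17]=0
i=18: i≥r, start 0; Z[18]=0
i=19: i≥r, start 0; Z[19]=3 scan→box=[19,22)
i=20: min(r-i=2, Z[1]=1)=1; Z[20]=1
i=21: min(r-i=1, Z[2]=0)=0; Z[21]=0
i=22: i≥r, start 0; Z[22]=0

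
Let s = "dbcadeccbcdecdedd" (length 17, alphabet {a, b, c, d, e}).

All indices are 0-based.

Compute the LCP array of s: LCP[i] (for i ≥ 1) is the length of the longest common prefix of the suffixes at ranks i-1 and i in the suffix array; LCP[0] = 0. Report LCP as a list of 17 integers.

[0, 0, 2, 0, 1, 1, 1, 3, 0, 1, 1, 1, 3, 2, 0, 2, 1]

rank→(start, suffix):
  0 → (3, 'adeccbcdecdedd')
  1 → (1, 'bcadeccbcdecdedd')
  2 → (8, 'bcdecdedd')
  3 → (2, 'cadeccbcdecdedd')
  4 → (7, 'cbcdecdedd')
  5 → (6, 'ccbcdecdedd')
  6 → (9, 'cdecdedd')
  7 → (12, 'cdedd')
  8 → (16, 'd')
  9 → (0, 'dbcadeccbcdecdedd')
  10 → (15, 'dd')
  11 → (4, 'deccbcdecdedd')
  12 → (10, 'decdedd')
  13 → (13, 'dedd')
  14 → (5, 'eccbcdecdedd')
  15 → (11, 'ecdedd')
  16 → (14, 'edd')

SA = [3, 1, 8, 2, 7, 6, 9, 12, 16, 0, 15, 4, 10, 13, 5, 11, 14]
[i] adj suffixes → lcp
  [1] 3/1 → 0 ('')
  [2] 1/8 → 2 ('bc')
  [3] 8/2 → 0 ('')
  [4] 2/7 → 1 ('c')
  [5] 7/6 → 1 ('c')
  [6] 6/9 → 1 ('c')
  [7] 9/12 → 3 ('cde')
  [8] 12/16 → 0 ('')
  [9] 16/0 → 1 ('d')
  [10] 0/15 → 1 ('d')
  [11] 15/4 → 1 ('d')
  [12] 4/10 → 3 ('dec')
  [13] 10/13 → 2 ('de')
  [14] 13/5 → 0 ('')
  [15] 5/11 → 2 ('ec')
  [16] 11/14 → 1 ('e')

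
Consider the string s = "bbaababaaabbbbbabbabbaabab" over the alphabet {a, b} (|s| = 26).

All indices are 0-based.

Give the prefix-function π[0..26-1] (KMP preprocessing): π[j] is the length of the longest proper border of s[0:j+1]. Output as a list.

π[0] = 0
j=1 s[j]='b': π[1]=1 (border 'b')
j=2 s[j]='a': k: 1→0; π[2]=0 (border '')
j=3 s[j]='a': π[3]=0 (border '')
j=4 s[j]='b': π[4]=1 (border 'b')
j=5 s[j]='a': k: 1→0; π[5]=0 (border '')
j=6 s[j]='b': π[6]=1 (border 'b')
j=7 s[j]='a': k: 1→0; π[7]=0 (border '')
j=8 s[j]='a': π[8]=0 (border '')
j=9 s[j]='a': π[9]=0 (border '')
j=10 s[j]='b': π[10]=1 (border 'b')
j=11 s[j]='b': π[11]=2 (border 'bb')
j=12 s[j]='b': k: 2→1; π[12]=2 (border 'bb')
j=13 s[j]='b': k: 2→1; π[13]=2 (border 'bb')
j=14 s[j]='b': k: 2→1; π[14]=2 (border 'bb')
j=15 s[j]='a': π[15]=3 (border 'bba')
j=16 s[j]='b': k: 3→0; π[16]=1 (border 'b')
j=17 s[j]='b': π[17]=2 (border 'bb')
j=18 s[j]='a': π[18]=3 (border 'bba')
j=19 s[j]='b': k: 3→0; π[19]=1 (border 'b')
j=20 s[j]='b': π[20]=2 (border 'bb')
j=21 s[j]='a': π[21]=3 (border 'bba')
j=22 s[j]='a': π[22]=4 (border 'bbaa')
j=23 s[j]='b': π[23]=5 (border 'bbaab')
j=24 s[j]='a': π[24]=6 (border 'bbaaba')
j=25 s[j]='b': π[25]=7 (border 'bbaabab')

[0, 1, 0, 0, 1, 0, 1, 0, 0, 0, 1, 2, 2, 2, 2, 3, 1, 2, 3, 1, 2, 3, 4, 5, 6, 7]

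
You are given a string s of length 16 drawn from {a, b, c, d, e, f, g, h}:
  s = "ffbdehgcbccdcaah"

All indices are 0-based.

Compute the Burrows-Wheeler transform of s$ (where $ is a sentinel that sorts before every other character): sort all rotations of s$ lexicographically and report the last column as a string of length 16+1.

rank  rotation           last
    0  $ffbdehgcbccdcaah  h
    1  aah$ffbdehgcbccdc  c
    2  ah$ffbdehgcbccdca  a
    3  bccdcaah$ffbdehgc  c
    4  bdehgcbccdcaah$ff  f
    5  caah$ffbdehgcbccd  d
    6  cbccdcaah$ffbdehg  g
    7  ccdcaah$ffbdehgcb  b
    8  cdcaah$ffbdehgcbc  c
    9  dcaah$ffbdehgcbcc  c
   10  dehgcbccdcaah$ffb  b
   11  ehgcbccdcaah$ffbd  d
   12  fbdehgcbccdcaah$f  f
   13  ffbdehgcbccdcaah$  $
   14  gcbccdcaah$ffbdeh  h
   15  h$ffbdehgcbccdcaa  a
   16  hgcbccdcaah$ffbde  e

hcacfdgbccbdf$hae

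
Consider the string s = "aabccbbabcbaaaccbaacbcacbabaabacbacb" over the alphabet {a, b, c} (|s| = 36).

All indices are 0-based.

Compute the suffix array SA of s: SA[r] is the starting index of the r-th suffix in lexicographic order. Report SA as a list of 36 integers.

[11, 27, 0, 17, 12, 25, 28, 7, 1, 33, 22, 30, 18, 13, 35, 10, 26, 16, 24, 6, 32, 29, 5, 20, 8, 2, 21, 34, 9, 15, 23, 31, 4, 19, 14, 3]

rank→(start, suffix):
  0 → (11, 'aaaccbaacbcacbabaabacbacb')
  1 → (27, 'aabacbacb')
  2 → (0, 'aabccbbabcbaaaccbaacbcacbabaabacbacb')
  3 → (17, 'aacbcacbabaabacbacb')
  4 → (12, 'aaccbaacbcacbabaabacbacb')
  5 → (25, 'abaabacbacb')
  6 → (28, 'abacbacb')
  7 → (7, 'abcbaaaccbaacbcacbabaabacbacb')
  8 → (1, 'abccbbabcbaaaccbaacbcacbabaabacbacb')
  9 → (33, 'acb')
  10 → (22, 'acbabaabacbacb')
  11 → (30, 'acbacb')
  12 → (18, 'acbcacbabaabacbacb')
  13 → (13, 'accbaacbcacbabaabacbacb')
  14 → (35, 'b')
  15 → (10, 'baaaccbaacbcacbabaabacbacb')
  16 → (26, 'baabacbacb')
  17 → (16, 'baacbcacbabaabacbacb')
  18 → (24, 'babaabacbacb')
  19 → (6, 'babcbaaaccbaacbcacbabaabacbacb')
  20 → (32, 'bacb')
  21 → (29, 'bacbacb')
  22 → (5, 'bbabcbaaaccbaacbcacbabaabacbacb')
  23 → (20, 'bcacbabaabacbacb')
  24 → (8, 'bcbaaaccbaacbcacbabaabacbacb')
  25 → (2, 'bccbbabcbaaaccbaacbcacbabaabacbacb')
  26 → (21, 'cacbabaabacbacb')
  27 → (34, 'cb')
  28 → (9, 'cbaaaccbaacbcacbabaabacbacb')
  29 → (15, 'cbaacbcacbabaabacbacb')
  30 → (23, 'cbabaabacbacb')
  31 → (31, 'cbacb')
  32 → (4, 'cbbabcbaaaccbaacbcacbabaabacbacb')
  33 → (19, 'cbcacbabaabacbacb')
  34 → (14, 'ccbaacbcacbabaabacbacb')
  35 → (3, 'ccbbabcbaaaccbaacbcacbabaabacbacb')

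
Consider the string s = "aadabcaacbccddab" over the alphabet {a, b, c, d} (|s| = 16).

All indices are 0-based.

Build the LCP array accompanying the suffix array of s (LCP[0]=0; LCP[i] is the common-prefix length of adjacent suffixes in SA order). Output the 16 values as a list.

[0, 2, 1, 2, 1, 1, 0, 1, 2, 0, 1, 1, 1, 0, 3, 1]

sorted suffixes:
  #0 SA[0]=6  'aacbccddab'
  #1 SA[1]=0  'aadabcaacbccddab'
  #2 SA[2]=14  'ab'
  #3 SA[3]=3  'abcaacbccddab'
  #4 SA[4]=7  'acbccddab'
  #5 SA[5]=1  'adabcaacbccddab'
  #6 SA[6]=15  'b'
  #7 SA[7]=4  'bcaacbccddab'
  #8 SA[8]=9  'bccddab'
  #9 SA[9]=5  'caacbccddab'
  #10 SA[10]=8  'cbccddab'
  #11 SA[11]=10  'ccddab'
  #12 SA[12]=11  'cddab'
  #13 SA[13]=13  'dab'
  #14 SA[14]=2  'dabcaacbccddab'
  #15 SA[15]=12  'ddab'

SA = [6, 0, 14, 3, 7, 1, 15, 4, 9, 5, 8, 10, 11, 13, 2, 12]
rank  pair      lcp
   1  s[6:],s[0:]  2  'aa'
   2  s[0:],s[14:]  1  'a'
   3  s[14:],s[3:]  2  'ab'
   4  s[3:],s[7:]  1  'a'
   5  s[7:],s[1:]  1  'a'
   6  s[1:],s[15:]  0  ''
   7  s[15:],s[4:]  1  'b'
   8  s[4:],s[9:]  2  'bc'
   9  s[9:],s[5:]  0  ''
  10  s[5:],s[8:]  1  'c'
  11  s[8:],s[10:]  1  'c'
  12  s[10:],s[11:]  1  'c'
  13  s[11:],s[13:]  0  ''
  14  s[13:],s[2:]  3  'dab'
  15  s[2:],s[12:]  1  'd'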